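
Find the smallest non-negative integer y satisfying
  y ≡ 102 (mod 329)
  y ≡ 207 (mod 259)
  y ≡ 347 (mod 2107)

Combine the congruences pairwise.
gcd(329, 259) = 7 and 7 | (207 − 102), so the pair is consistent; merging gives y ≡ 6682 (mod 12173), where 12173 = lcm(329, 259).
gcd(12173, 2107) = 7 and 7 | (347 − 6682), so the pair is consistent; merging gives y ≡ 225796 (mod 3664073), where 3664073 = lcm(12173, 2107).
The solution is unique modulo lcm(329, 259, 2107) = 3664073.

225796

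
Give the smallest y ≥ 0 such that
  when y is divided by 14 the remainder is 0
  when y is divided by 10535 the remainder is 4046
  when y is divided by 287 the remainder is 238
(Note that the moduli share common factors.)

gcd(14, 10535) = 7 and 7 | (4046 − 0), so the pair is consistent; merging gives y ≡ 4046 (mod 21070), where 21070 = lcm(14, 10535).
gcd(21070, 287) = 7 and 7 | (238 − 4046), so the pair is consistent; merging gives y ≡ 193676 (mod 863870), where 863870 = lcm(21070, 287).
The solution is unique modulo lcm(14, 10535, 287) = 863870.

193676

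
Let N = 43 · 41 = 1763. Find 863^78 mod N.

236

Mod 43: 863 ≡ 3; by Fermat, exponent reduces to 78 mod 42 = 36; 3^36 ≡ 21 (mod 43).
Mod 41: 863 ≡ 2; by Fermat, exponent reduces to 78 mod 40 = 38; 2^38 ≡ 31 (mod 41).
Combine by CRT: x ≡ 21 (mod 43), x ≡ 31 (mod 41) ⇒ x ≡ 236 (mod 1763).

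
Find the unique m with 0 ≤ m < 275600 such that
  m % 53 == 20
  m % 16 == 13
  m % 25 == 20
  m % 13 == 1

Combine the congruences pairwise.
From m ≡ 20 (mod 53) write m = 20 + 53t. Substituting into m ≡ 13 (mod 16) gives 53t ≡ 9 (mod 16), and since 5⁻¹ ≡ 13 (mod 16), t ≡ 5. Hence m ≡ 20 + 53·5 = 285 (mod 848).
From m ≡ 285 (mod 848) write m = 285 + 848t. Substituting into m ≡ 20 (mod 25) gives 848t ≡ 10 (mod 25), and since 23⁻¹ ≡ 12 (mod 25), t ≡ 20. Hence m ≡ 285 + 848·20 = 17245 (mod 21200).
From m ≡ 17245 (mod 21200) write m = 17245 + 21200t. Substituting into m ≡ 1 (mod 13) gives 21200t ≡ 7 (mod 13), and since 10⁻¹ ≡ 4 (mod 13), t ≡ 2. Hence m ≡ 17245 + 21200·2 = 59645 (mod 275600).

59645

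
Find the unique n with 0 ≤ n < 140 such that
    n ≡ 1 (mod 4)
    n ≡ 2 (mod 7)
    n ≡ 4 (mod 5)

The moduli are pairwise coprime; M = 4·7·5 = 140.
M/4 = 35; 35 ≡ 3 (mod 4); 3·3 ≡ 1, so inverse 3.
M/7 = 20; 20 ≡ 6 (mod 7); 6·6 ≡ 1, so inverse 6.
M/5 = 28; 28 ≡ 3 (mod 5); 3·2 ≡ 1, so inverse 2.
n ≡ 1·35·3 + 2·20·6 + 4·28·2 = 569.
569 mod 140 = 9.

9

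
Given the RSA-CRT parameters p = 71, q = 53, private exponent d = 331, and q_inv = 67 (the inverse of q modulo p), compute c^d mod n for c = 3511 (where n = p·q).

d_p = d mod (p−1) = 331 mod 70 = 51; d_q = d mod (q−1) = 19.
m₁ = c^(d_p) mod p: c ≡ 32 (mod 71), and 32^51 mod 71 = 30.
m₂ = c^(d_q) mod q: c ≡ 13 (mod 53), and 13^19 mod 53 = 46.
h = q_inv·(m₁ − m₂) mod p = 67·(30 − 46) mod 71 = 64.
m = m₂ + h·q = 46 + 64·53 = 3438.

3438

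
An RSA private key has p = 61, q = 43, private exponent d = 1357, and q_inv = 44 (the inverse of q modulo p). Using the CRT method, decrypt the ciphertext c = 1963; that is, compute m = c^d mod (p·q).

d_p = d mod (p−1) = 1357 mod 60 = 37; d_q = d mod (q−1) = 13.
m₁ = c^(d_p) mod p: c ≡ 11 (mod 61), and 11^37 mod 61 = 11.
m₂ = c^(d_q) mod q: c ≡ 28 (mod 43), and 28^13 mod 43 = 34.
h = q_inv·(m₁ − m₂) mod p = 44·(11 − 34) mod 61 = 25.
m = m₂ + h·q = 34 + 25·43 = 1109.

1109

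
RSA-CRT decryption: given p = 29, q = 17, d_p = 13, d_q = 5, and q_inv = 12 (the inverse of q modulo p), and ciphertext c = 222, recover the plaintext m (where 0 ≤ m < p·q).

m₁ = c^(d_p) mod p: c ≡ 19 (mod 29), and 19^13 mod 29 = 3.
m₂ = c^(d_q) mod q: c ≡ 1 (mod 17), and 1^5 mod 17 = 1.
h = q_inv·(m₁ − m₂) mod p = 12·(3 − 1) mod 29 = 24.
m = m₂ + h·q = 1 + 24·17 = 409.

409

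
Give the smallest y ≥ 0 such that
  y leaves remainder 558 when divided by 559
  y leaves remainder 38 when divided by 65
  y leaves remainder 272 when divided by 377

gcd(559, 65) = 13 and 13 | (38 − 558), so the pair is consistent; merging gives y ≡ 558 (mod 2795), where 2795 = lcm(559, 65).
gcd(2795, 377) = 13 and 13 | (272 − 558), so the pair is consistent; merging gives y ≡ 8943 (mod 81055), where 81055 = lcm(2795, 377).
The solution is unique modulo lcm(559, 65, 377) = 81055.

8943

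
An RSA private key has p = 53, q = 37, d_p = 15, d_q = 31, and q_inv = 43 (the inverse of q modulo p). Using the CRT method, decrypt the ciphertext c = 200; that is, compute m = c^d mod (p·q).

m₁ = c^(d_p) mod p: c ≡ 41 (mod 53), and 41^15 mod 53 = 27.
m₂ = c^(d_q) mod q: c ≡ 15 (mod 37), and 15^31 mod 37 = 17.
h = q_inv·(m₁ − m₂) mod p = 43·(27 − 17) mod 53 = 6.
m = m₂ + h·q = 17 + 6·37 = 239.

239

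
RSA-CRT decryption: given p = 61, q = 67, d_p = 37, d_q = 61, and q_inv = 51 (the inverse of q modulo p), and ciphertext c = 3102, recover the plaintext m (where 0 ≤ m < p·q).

m₁ = c^(d_p) mod p: c ≡ 52 (mod 61), and 52^37 mod 61 = 41.
m₂ = c^(d_q) mod q: c ≡ 20 (mod 67), and 20^61 mod 67 = 31.
h = q_inv·(m₁ − m₂) mod p = 51·(41 − 31) mod 61 = 22.
m = m₂ + h·q = 31 + 22·67 = 1505.

1505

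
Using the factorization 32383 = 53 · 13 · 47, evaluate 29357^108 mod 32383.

13027

Mod 53: 29357 ≡ 48; by Fermat, exponent reduces to 108 mod 52 = 4; 48^4 ≡ 42 (mod 53).
Mod 13: 29357 ≡ 3; since 12 | 108, by Fermat 3^108 ≡ 1 (mod 13).
Mod 47: 29357 ≡ 29; by Fermat, exponent reduces to 108 mod 46 = 16; 29^16 ≡ 8 (mod 47).
Combine by CRT: x ≡ 42 (mod 53), x ≡ 1 (mod 13), x ≡ 8 (mod 47) ⇒ x ≡ 13027 (mod 32383).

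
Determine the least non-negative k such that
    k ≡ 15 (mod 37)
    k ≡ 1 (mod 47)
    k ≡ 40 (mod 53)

From k ≡ 15 (mod 37) write k = 15 + 37t. Substituting into k ≡ 1 (mod 47) gives 37t ≡ 33 (mod 47), and since 37⁻¹ ≡ 14 (mod 47), t ≡ 39. Hence k ≡ 15 + 37·39 = 1458 (mod 1739).
From k ≡ 1458 (mod 1739) write k = 1458 + 1739t. Substituting into k ≡ 40 (mod 53) gives 1739t ≡ 13 (mod 53), and since 43⁻¹ ≡ 37 (mod 53), t ≡ 4. Hence k ≡ 1458 + 1739·4 = 8414 (mod 92167).

8414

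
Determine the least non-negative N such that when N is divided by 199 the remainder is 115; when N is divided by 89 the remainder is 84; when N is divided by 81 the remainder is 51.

From N ≡ 115 (mod 199) write N = 115 + 199t. Substituting into N ≡ 84 (mod 89) gives 199t ≡ 58 (mod 89), and since 21⁻¹ ≡ 17 (mod 89), t ≡ 7. Hence N ≡ 115 + 199·7 = 1508 (mod 17711).
From N ≡ 1508 (mod 17711) write N = 1508 + 17711t. Substituting into N ≡ 51 (mod 81) gives 17711t ≡ 1 (mod 81), and since 53⁻¹ ≡ 26 (mod 81), t ≡ 26. Hence N ≡ 1508 + 17711·26 = 461994 (mod 1434591).

461994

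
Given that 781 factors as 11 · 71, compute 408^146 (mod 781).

Mod 11: 408 ≡ 1; by Fermat, exponent reduces to 146 mod 10 = 6; 1^6 ≡ 1 (mod 11).
Mod 71: 408 ≡ 53; by Fermat, exponent reduces to 146 mod 70 = 6; 53^6 ≡ 29 (mod 71).
Combine by CRT: x ≡ 1 (mod 11), x ≡ 29 (mod 71) ⇒ x ≡ 100 (mod 781).

100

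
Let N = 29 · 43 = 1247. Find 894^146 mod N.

Mod 29: 894 ≡ 24; by Fermat, exponent reduces to 146 mod 28 = 6; 24^6 ≡ 23 (mod 29).
Mod 43: 894 ≡ 34; by Fermat, exponent reduces to 146 mod 42 = 20; 34^20 ≡ 24 (mod 43).
Combine by CRT: x ≡ 23 (mod 29), x ≡ 24 (mod 43) ⇒ x ≡ 110 (mod 1247).

110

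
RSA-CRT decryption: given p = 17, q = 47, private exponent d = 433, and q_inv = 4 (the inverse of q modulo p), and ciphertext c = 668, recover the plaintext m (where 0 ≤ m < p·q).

124

d_p = d mod (p−1) = 433 mod 16 = 1; d_q = d mod (q−1) = 19.
m₁ = c^(d_p) mod p: c ≡ 5 (mod 17), and 5^1 mod 17 = 5.
m₂ = c^(d_q) mod q: c ≡ 10 (mod 47), and 10^19 mod 47 = 30.
h = q_inv·(m₁ − m₂) mod p = 4·(5 − 30) mod 17 = 2.
m = m₂ + h·q = 30 + 2·47 = 124.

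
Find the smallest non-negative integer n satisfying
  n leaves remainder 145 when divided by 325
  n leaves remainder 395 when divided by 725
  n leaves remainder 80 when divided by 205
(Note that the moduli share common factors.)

Combine the congruences pairwise.
gcd(325, 725) = 25 and 25 | (395 − 145), so the pair is consistent; merging gives n ≡ 1120 (mod 9425), where 9425 = lcm(325, 725).
gcd(9425, 205) = 5 and 5 | (80 − 1120), so the pair is consistent; merging gives n ≡ 29395 (mod 386425), where 386425 = lcm(9425, 205).
The solution is unique modulo lcm(325, 725, 205) = 386425.

29395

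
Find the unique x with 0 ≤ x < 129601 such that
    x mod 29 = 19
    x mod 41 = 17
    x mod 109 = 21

From x ≡ 19 (mod 29) write x = 19 + 29t. Substituting into x ≡ 17 (mod 41) gives 29t ≡ 39 (mod 41), and since 29⁻¹ ≡ 17 (mod 41), t ≡ 7. Hence x ≡ 19 + 29·7 = 222 (mod 1189).
From x ≡ 222 (mod 1189) write x = 222 + 1189t. Substituting into x ≡ 21 (mod 109) gives 1189t ≡ 17 (mod 109), and since 99⁻¹ ≡ 98 (mod 109), t ≡ 31. Hence x ≡ 222 + 1189·31 = 37081 (mod 129601).

37081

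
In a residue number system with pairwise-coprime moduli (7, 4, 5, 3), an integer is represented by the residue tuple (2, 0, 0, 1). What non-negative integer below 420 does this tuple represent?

From x ≡ 2 (mod 7) write x = 2 + 7t. Substituting into x ≡ 0 (mod 4) gives 7t ≡ 2 (mod 4), and since 3⁻¹ ≡ 3 (mod 4), t ≡ 2. Hence x ≡ 2 + 7·2 = 16 (mod 28).
From x ≡ 16 (mod 28) write x = 16 + 28t. Substituting into x ≡ 0 (mod 5) gives 28t ≡ 4 (mod 5), and since 3⁻¹ ≡ 2 (mod 5), t ≡ 3. Hence x ≡ 16 + 28·3 = 100 (mod 140).
From x ≡ 100 (mod 140) write x = 100 + 140t. Substituting into x ≡ 1 (mod 3) gives 140t ≡ 0 (mod 3), and since 2⁻¹ ≡ 2 (mod 3), t ≡ 0. Hence x ≡ 100 + 140·0 = 100 (mod 420).

100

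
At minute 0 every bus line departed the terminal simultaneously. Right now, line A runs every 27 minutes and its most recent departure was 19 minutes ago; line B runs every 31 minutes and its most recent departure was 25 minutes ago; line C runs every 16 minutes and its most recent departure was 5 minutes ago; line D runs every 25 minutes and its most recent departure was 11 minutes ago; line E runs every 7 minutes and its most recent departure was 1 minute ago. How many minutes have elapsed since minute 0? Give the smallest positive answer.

From t ≡ 19 (mod 27) write t = 19 + 27s. Substituting into t ≡ 25 (mod 31) gives 27s ≡ 6 (mod 31), and since 27⁻¹ ≡ 23 (mod 31), s ≡ 14. Hence t ≡ 19 + 27·14 = 397 (mod 837).
From t ≡ 397 (mod 837) write t = 397 + 837s. Substituting into t ≡ 5 (mod 16) gives 837s ≡ 8 (mod 16), and since 5⁻¹ ≡ 13 (mod 16), s ≡ 8. Hence t ≡ 397 + 837·8 = 7093 (mod 13392).
From t ≡ 7093 (mod 13392) write t = 7093 + 13392s. Substituting into t ≡ 11 (mod 25) gives 13392s ≡ 18 (mod 25), and since 17⁻¹ ≡ 3 (mod 25), s ≡ 4. Hence t ≡ 7093 + 13392·4 = 60661 (mod 334800).
From t ≡ 60661 (mod 334800) write t = 60661 + 334800s. Substituting into t ≡ 1 (mod 7) gives 334800s ≡ 2 (mod 7), and since 4⁻¹ ≡ 2 (mod 7), s ≡ 4. Hence t ≡ 60661 + 334800·4 = 1399861 (mod 2343600).

1399861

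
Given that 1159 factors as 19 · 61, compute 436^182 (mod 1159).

20

Mod 19: 436 ≡ 18; by Fermat, exponent reduces to 182 mod 18 = 2; 18^2 ≡ 1 (mod 19).
Mod 61: 436 ≡ 9; by Fermat, exponent reduces to 182 mod 60 = 2; 9^2 ≡ 20 (mod 61).
Combine by CRT: x ≡ 1 (mod 19), x ≡ 20 (mod 61) ⇒ x ≡ 20 (mod 1159).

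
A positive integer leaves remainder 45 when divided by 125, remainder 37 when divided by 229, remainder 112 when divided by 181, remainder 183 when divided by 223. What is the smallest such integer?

The moduli are pairwise coprime; N = 125·229·181·223 = 1155390875.
N/125 = 9243127; 9243127 ≡ 2 (mod 125); 2·63 ≡ 1, so inverse 63.
N/229 = 5045375; 5045375 ≡ 47 (mod 229); 47·39 ≡ 1, so inverse 39.
N/181 = 6383375; 6383375 ≡ 48 (mod 181); 48·132 ≡ 1, so inverse 132.
N/223 = 5181125; 5181125 ≡ 166 (mod 223); 166·133 ≡ 1, so inverse 133.
x ≡ 45·9243127·63 + 37·5045375·39 + 112·6383375·132 + 183·5181125·133 = 253959958545.
253959958545 mod 1155390875 = 929356920.

929356920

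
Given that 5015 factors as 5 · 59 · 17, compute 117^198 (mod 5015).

1594

Mod 5: 117 ≡ 2; by Fermat, exponent reduces to 198 mod 4 = 2; 2^2 ≡ 4 (mod 5).
Mod 59: 117 ≡ 58; by Fermat, exponent reduces to 198 mod 58 = 24; 58^24 ≡ 1 (mod 59).
Mod 17: 117 ≡ 15; by Fermat, exponent reduces to 198 mod 16 = 6; 15^6 ≡ 13 (mod 17).
Combine by CRT: x ≡ 4 (mod 5), x ≡ 1 (mod 59), x ≡ 13 (mod 17) ⇒ x ≡ 1594 (mod 5015).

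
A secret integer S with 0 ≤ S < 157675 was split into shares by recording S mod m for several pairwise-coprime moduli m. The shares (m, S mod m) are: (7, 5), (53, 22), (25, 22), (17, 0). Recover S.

141797

The moduli are pairwise coprime; N = 7·53·25·17 = 157675.
N/7 = 22525; 22525 ≡ 6 (mod 7); 6·6 ≡ 1, so inverse 6.
N/53 = 2975; 2975 ≡ 7 (mod 53); 7·38 ≡ 1, so inverse 38.
N/25 = 6307; 6307 ≡ 7 (mod 25); 7·18 ≡ 1, so inverse 18.
N/17 = 9275; 9275 ≡ 10 (mod 17); 10·12 ≡ 1, so inverse 12.
S ≡ 5·22525·6 + 22·2975·38 + 22·6307·18 + 0·9275·12 = 5660422.
5660422 mod 157675 = 141797.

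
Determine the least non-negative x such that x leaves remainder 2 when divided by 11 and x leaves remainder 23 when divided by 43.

453

Combine the congruences pairwise.
From x ≡ 2 (mod 11) write x = 2 + 11t. Substituting into x ≡ 23 (mod 43) gives 11t ≡ 21 (mod 43), and since 11⁻¹ ≡ 4 (mod 43), t ≡ 41. Hence x ≡ 2 + 11·41 = 453 (mod 473).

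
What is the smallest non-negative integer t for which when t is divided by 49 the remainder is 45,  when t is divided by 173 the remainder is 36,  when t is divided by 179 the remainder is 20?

The moduli are pairwise coprime; N = 49·173·179 = 1517383.
N/49 = 30967; 30967 ≡ 48 (mod 49); 48·48 ≡ 1, so inverse 48.
N/173 = 8771; 8771 ≡ 121 (mod 173); 121·163 ≡ 1, so inverse 163.
N/179 = 8477; 8477 ≡ 64 (mod 179); 64·14 ≡ 1, so inverse 14.
t ≡ 45·30967·48 + 36·8771·163 + 20·8477·14 = 120730508.
120730508 mod 1517383 = 857251.

857251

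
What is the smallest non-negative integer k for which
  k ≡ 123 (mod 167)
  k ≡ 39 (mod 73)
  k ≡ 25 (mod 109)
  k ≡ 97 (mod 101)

31013359

The moduli are pairwise coprime; N = 167·73·109·101 = 134210719.
N/167 = 803657; 803657 ≡ 53 (mod 167); 53·104 ≡ 1, so inverse 104.
N/73 = 1838503; 1838503 ≡ 71 (mod 73); 71·36 ≡ 1, so inverse 36.
N/109 = 1231291; 1231291 ≡ 27 (mod 109); 27·105 ≡ 1, so inverse 105.
N/101 = 1328819; 1328819 ≡ 63 (mod 101); 63·93 ≡ 1, so inverse 93.
k ≡ 123·803657·104 + 39·1838503·36 + 25·1231291·105 + 97·1328819·93 = 28081053630.
28081053630 mod 134210719 = 31013359.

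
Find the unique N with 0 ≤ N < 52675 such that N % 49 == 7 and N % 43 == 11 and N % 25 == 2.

11277

Combine the congruences pairwise.
From N ≡ 7 (mod 49) write N = 7 + 49t. Substituting into N ≡ 11 (mod 43) gives 49t ≡ 4 (mod 43), and since 6⁻¹ ≡ 36 (mod 43), t ≡ 15. Hence N ≡ 7 + 49·15 = 742 (mod 2107).
From N ≡ 742 (mod 2107) write N = 742 + 2107t. Substituting into N ≡ 2 (mod 25) gives 2107t ≡ 10 (mod 25), and since 7⁻¹ ≡ 18 (mod 25), t ≡ 5. Hence N ≡ 742 + 2107·5 = 11277 (mod 52675).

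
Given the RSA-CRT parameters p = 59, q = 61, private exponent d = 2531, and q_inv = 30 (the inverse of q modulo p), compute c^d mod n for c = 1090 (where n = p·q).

d_p = d mod (p−1) = 2531 mod 58 = 37; d_q = d mod (q−1) = 11.
m₁ = c^(d_p) mod p: c ≡ 28 (mod 59), and 28^37 mod 59 = 36.
m₂ = c^(d_q) mod q: c ≡ 53 (mod 61), and 53^11 mod 61 = 8.
h = q_inv·(m₁ − m₂) mod p = 30·(36 − 8) mod 59 = 14.
m = m₂ + h·q = 8 + 14·61 = 862.

862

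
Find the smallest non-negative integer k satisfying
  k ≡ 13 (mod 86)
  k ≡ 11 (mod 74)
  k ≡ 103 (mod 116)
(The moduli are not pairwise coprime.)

gcd(86, 74) = 2 and 2 | (11 − 13), so the pair is consistent; merging gives k ≡ 529 (mod 3182), where 3182 = lcm(86, 74).
gcd(3182, 116) = 2 and 2 | (103 − 529), so the pair is consistent; merging gives k ≡ 54623 (mod 184556), where 184556 = lcm(3182, 116).
The solution is unique modulo lcm(86, 74, 116) = 184556.

54623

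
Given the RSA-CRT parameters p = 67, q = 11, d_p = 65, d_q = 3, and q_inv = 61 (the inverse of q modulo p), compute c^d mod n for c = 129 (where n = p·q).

m₁ = c^(d_p) mod p: c ≡ 62 (mod 67), and 62^65 mod 67 = 40.
m₂ = c^(d_q) mod q: c ≡ 8 (mod 11), and 8^3 mod 11 = 6.
h = q_inv·(m₁ − m₂) mod p = 61·(40 − 6) mod 67 = 64.
m = m₂ + h·q = 6 + 64·11 = 710.

710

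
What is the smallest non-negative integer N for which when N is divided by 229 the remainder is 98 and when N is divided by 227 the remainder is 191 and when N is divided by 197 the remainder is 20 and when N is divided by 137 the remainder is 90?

99324268

The moduli are pairwise coprime; M = 229·227·197·137 = 1402969187.
M/229 = 6126503; 6126503 ≡ 66 (mod 229); 66·59 ≡ 1, so inverse 59.
M/227 = 6180481; 6180481 ≡ 179 (mod 227); 179·52 ≡ 1, so inverse 52.
M/197 = 7121671; 7121671 ≡ 121 (mod 197); 121·127 ≡ 1, so inverse 127.
M/137 = 10240651; 10240651 ≡ 38 (mod 137); 38·119 ≡ 1, so inverse 119.
N ≡ 98·6126503·59 + 191·6180481·52 + 20·7121671·127 + 90·10240651·119 = 224574394188.
224574394188 mod 1402969187 = 99324268.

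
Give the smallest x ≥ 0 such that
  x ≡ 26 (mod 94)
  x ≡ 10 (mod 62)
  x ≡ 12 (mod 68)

59716

gcd(94, 62) = 2 and 2 | (10 − 26), so the pair is consistent; merging gives x ≡ 1436 (mod 2914), where 2914 = lcm(94, 62).
gcd(2914, 68) = 2 and 2 | (12 − 1436), so the pair is consistent; merging gives x ≡ 59716 (mod 99076), where 99076 = lcm(2914, 68).
The solution is unique modulo lcm(94, 62, 68) = 99076.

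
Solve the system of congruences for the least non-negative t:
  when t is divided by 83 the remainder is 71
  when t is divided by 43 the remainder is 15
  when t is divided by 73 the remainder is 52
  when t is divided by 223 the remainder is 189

3382653

The moduli are pairwise coprime; N = 83·43·73·223 = 58099751.
N/83 = 699997; 699997 ≡ 58 (mod 83); 58·73 ≡ 1, so inverse 73.
N/43 = 1351157; 1351157 ≡ 11 (mod 43); 11·4 ≡ 1, so inverse 4.
N/73 = 795887; 795887 ≡ 41 (mod 73); 41·57 ≡ 1, so inverse 57.
N/223 = 260537; 260537 ≡ 73 (mod 223); 73·55 ≡ 1, so inverse 55.
t ≡ 71·699997·73 + 15·1351157·4 + 52·795887·57 + 189·260537·55 = 8776445054.
8776445054 mod 58099751 = 3382653.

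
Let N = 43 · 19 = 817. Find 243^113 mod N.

Mod 43: 243 ≡ 28; by Fermat, exponent reduces to 113 mod 42 = 29; 28^29 ≡ 19 (mod 43).
Mod 19: 243 ≡ 15; by Fermat, exponent reduces to 113 mod 18 = 5; 15^5 ≡ 2 (mod 19).
Combine by CRT: x ≡ 19 (mod 43), x ≡ 2 (mod 19) ⇒ x ≡ 363 (mod 817).

363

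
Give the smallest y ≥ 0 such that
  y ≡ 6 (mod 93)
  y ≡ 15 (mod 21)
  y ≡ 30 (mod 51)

6609

gcd(93, 21) = 3 and 3 | (15 − 6), so the pair is consistent; merging gives y ≡ 99 (mod 651), where 651 = lcm(93, 21).
gcd(651, 51) = 3 and 3 | (30 − 99), so the pair is consistent; merging gives y ≡ 6609 (mod 11067), where 11067 = lcm(651, 51).
The solution is unique modulo lcm(93, 21, 51) = 11067.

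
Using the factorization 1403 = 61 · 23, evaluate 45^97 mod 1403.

229

Mod 61: 45 ≡ 45; by Fermat, exponent reduces to 97 mod 60 = 37; 45^37 ≡ 46 (mod 61).
Mod 23: 45 ≡ 22; by Fermat, exponent reduces to 97 mod 22 = 9; 22^9 ≡ 22 (mod 23).
Combine by CRT: x ≡ 46 (mod 61), x ≡ 22 (mod 23) ⇒ x ≡ 229 (mod 1403).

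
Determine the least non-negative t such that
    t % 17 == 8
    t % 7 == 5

From t ≡ 8 (mod 17) write t = 8 + 17s. Substituting into t ≡ 5 (mod 7) gives 17s ≡ 4 (mod 7), and since 3⁻¹ ≡ 5 (mod 7), s ≡ 6. Hence t ≡ 8 + 17·6 = 110 (mod 119).

110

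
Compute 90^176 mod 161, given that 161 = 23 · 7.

Mod 23: 90 ≡ 21; since 22 | 176, by Fermat 21^176 ≡ 1 (mod 23).
Mod 7: 90 ≡ 6; by Fermat, exponent reduces to 176 mod 6 = 2; 6^2 ≡ 1 (mod 7).
Combine by CRT: x ≡ 1 (mod 23), x ≡ 1 (mod 7) ⇒ x ≡ 1 (mod 161).

1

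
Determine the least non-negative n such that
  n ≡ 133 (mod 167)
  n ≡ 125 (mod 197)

Combine the congruences pairwise.
From n ≡ 133 (mod 167) write n = 133 + 167t. Substituting into n ≡ 125 (mod 197) gives 167t ≡ 189 (mod 197), and since 167⁻¹ ≡ 151 (mod 197), t ≡ 171. Hence n ≡ 133 + 167·171 = 28690 (mod 32899).

28690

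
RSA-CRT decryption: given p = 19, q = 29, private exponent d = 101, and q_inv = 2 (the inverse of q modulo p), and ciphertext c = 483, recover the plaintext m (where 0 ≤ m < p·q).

d_p = d mod (p−1) = 101 mod 18 = 11; d_q = d mod (q−1) = 17.
m₁ = c^(d_p) mod p: c ≡ 8 (mod 19), and 8^11 mod 19 = 12.
m₂ = c^(d_q) mod q: c ≡ 19 (mod 29), and 19^17 mod 29 = 14.
h = q_inv·(m₁ − m₂) mod p = 2·(12 − 14) mod 19 = 15.
m = m₂ + h·q = 14 + 15·29 = 449.

449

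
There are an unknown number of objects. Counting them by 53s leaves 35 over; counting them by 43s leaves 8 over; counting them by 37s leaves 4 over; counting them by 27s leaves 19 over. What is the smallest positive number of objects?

The moduli are pairwise coprime; M = 53·43·37·27 = 2276721.
M/53 = 42957; 42957 ≡ 27 (mod 53); 27·2 ≡ 1, so inverse 2.
M/43 = 52947; 52947 ≡ 14 (mod 43); 14·40 ≡ 1, so inverse 40.
M/37 = 61533; 61533 ≡ 2 (mod 37); 2·19 ≡ 1, so inverse 19.
M/27 = 84323; 84323 ≡ 2 (mod 27); 2·14 ≡ 1, so inverse 14.
N ≡ 35·42957·2 + 8·52947·40 + 4·61533·19 + 19·84323·14 = 47056456.
47056456 mod 2276721 = 1522036.

1522036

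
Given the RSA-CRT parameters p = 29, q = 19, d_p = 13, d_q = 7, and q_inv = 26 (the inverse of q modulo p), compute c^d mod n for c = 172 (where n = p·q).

m₁ = c^(d_p) mod p: c ≡ 27 (mod 29), and 27^13 mod 29 = 15.
m₂ = c^(d_q) mod q: c ≡ 1 (mod 19), and 1^7 mod 19 = 1.
h = q_inv·(m₁ − m₂) mod p = 26·(15 − 1) mod 29 = 16.
m = m₂ + h·q = 1 + 16·19 = 305.

305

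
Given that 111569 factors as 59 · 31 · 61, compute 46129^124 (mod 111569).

31001

Mod 59: 46129 ≡ 50; by Fermat, exponent reduces to 124 mod 58 = 8; 50^8 ≡ 26 (mod 59).
Mod 31: 46129 ≡ 1; by Fermat, exponent reduces to 124 mod 30 = 4; 1^4 ≡ 1 (mod 31).
Mod 61: 46129 ≡ 13; by Fermat, exponent reduces to 124 mod 60 = 4; 13^4 ≡ 13 (mod 61).
Combine by CRT: x ≡ 26 (mod 59), x ≡ 1 (mod 31), x ≡ 13 (mod 61) ⇒ x ≡ 31001 (mod 111569).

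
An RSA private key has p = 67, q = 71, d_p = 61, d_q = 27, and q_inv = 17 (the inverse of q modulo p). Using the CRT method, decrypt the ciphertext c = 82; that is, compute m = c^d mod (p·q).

m₁ = c^(d_p) mod p: c ≡ 15 (mod 67), and 15^61 mod 67 = 22.
m₂ = c^(d_q) mod q: c ≡ 11 (mod 71), and 11^27 mod 71 = 65.
h = q_inv·(m₁ − m₂) mod p = 17·(22 − 65) mod 67 = 6.
m = m₂ + h·q = 65 + 6·71 = 491.

491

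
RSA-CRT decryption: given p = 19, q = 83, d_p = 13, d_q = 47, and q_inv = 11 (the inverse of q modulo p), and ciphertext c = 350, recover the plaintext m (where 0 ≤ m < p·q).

844

m₁ = c^(d_p) mod p: c ≡ 8 (mod 19), and 8^13 mod 19 = 8.
m₂ = c^(d_q) mod q: c ≡ 18 (mod 83), and 18^47 mod 83 = 14.
h = q_inv·(m₁ − m₂) mod p = 11·(8 − 14) mod 19 = 10.
m = m₂ + h·q = 14 + 10·83 = 844.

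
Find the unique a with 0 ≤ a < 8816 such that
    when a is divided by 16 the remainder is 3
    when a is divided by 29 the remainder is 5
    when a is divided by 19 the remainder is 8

Combine the congruences pairwise.
From a ≡ 3 (mod 16) write a = 3 + 16t. Substituting into a ≡ 5 (mod 29) gives 16t ≡ 2 (mod 29), and since 16⁻¹ ≡ 20 (mod 29), t ≡ 11. Hence a ≡ 3 + 16·11 = 179 (mod 464).
From a ≡ 179 (mod 464) write a = 179 + 464t. Substituting into a ≡ 8 (mod 19) gives 464t ≡ 0 (mod 19), and since 8⁻¹ ≡ 12 (mod 19), t ≡ 0. Hence a ≡ 179 + 464·0 = 179 (mod 8816).

179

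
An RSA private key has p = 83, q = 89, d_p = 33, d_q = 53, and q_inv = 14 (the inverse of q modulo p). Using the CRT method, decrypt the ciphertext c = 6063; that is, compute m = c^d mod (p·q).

559

m₁ = c^(d_p) mod p: c ≡ 4 (mod 83), and 4^33 mod 83 = 61.
m₂ = c^(d_q) mod q: c ≡ 11 (mod 89), and 11^53 mod 89 = 25.
h = q_inv·(m₁ − m₂) mod p = 14·(61 − 25) mod 83 = 6.
m = m₂ + h·q = 25 + 6·89 = 559.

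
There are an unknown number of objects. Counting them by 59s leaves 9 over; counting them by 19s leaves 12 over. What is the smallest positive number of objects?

658

From N ≡ 9 (mod 59) write N = 9 + 59t. Substituting into N ≡ 12 (mod 19) gives 59t ≡ 3 (mod 19), and since 2⁻¹ ≡ 10 (mod 19), t ≡ 11. Hence N ≡ 9 + 59·11 = 658 (mod 1121).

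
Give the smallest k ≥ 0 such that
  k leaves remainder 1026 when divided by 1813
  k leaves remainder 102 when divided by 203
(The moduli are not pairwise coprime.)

15530

Combine the congruences pairwise.
gcd(1813, 203) = 7 and 7 | (102 − 1026), so the pair is consistent; merging gives k ≡ 15530 (mod 52577), where 52577 = lcm(1813, 203).
The solution is unique modulo lcm(1813, 203) = 52577.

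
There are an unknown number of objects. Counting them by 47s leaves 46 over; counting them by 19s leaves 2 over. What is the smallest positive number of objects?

Combine the congruences pairwise.
From N ≡ 46 (mod 47) write N = 46 + 47t. Substituting into N ≡ 2 (mod 19) gives 47t ≡ 13 (mod 19), and since 9⁻¹ ≡ 17 (mod 19), t ≡ 12. Hence N ≡ 46 + 47·12 = 610 (mod 893).

610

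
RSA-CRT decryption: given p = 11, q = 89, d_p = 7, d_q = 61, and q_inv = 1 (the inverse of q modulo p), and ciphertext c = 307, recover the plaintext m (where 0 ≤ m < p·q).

450

m₁ = c^(d_p) mod p: c ≡ 10 (mod 11), and 10^7 mod 11 = 10.
m₂ = c^(d_q) mod q: c ≡ 40 (mod 89), and 40^61 mod 89 = 5.
h = q_inv·(m₁ − m₂) mod p = 1·(10 − 5) mod 11 = 5.
m = m₂ + h·q = 5 + 5·89 = 450.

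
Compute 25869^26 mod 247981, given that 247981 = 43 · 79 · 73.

86212

Mod 43: 25869 ≡ 26; 26^26 ≡ 40 (mod 43).
Mod 79: 25869 ≡ 36; 36^26 ≡ 23 (mod 79).
Mod 73: 25869 ≡ 27; 27^26 ≡ 72 (mod 73).
Combine by CRT: x ≡ 40 (mod 43), x ≡ 23 (mod 79), x ≡ 72 (mod 73) ⇒ x ≡ 86212 (mod 247981).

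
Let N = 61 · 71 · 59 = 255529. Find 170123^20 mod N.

Mod 61: 170123 ≡ 55; 55^20 ≡ 47 (mod 61).
Mod 71: 170123 ≡ 7; 7^20 ≡ 37 (mod 71).
Mod 59: 170123 ≡ 26; 26^20 ≡ 3 (mod 59).
Combine by CRT: x ≡ 47 (mod 61), x ≡ 37 (mod 71), x ≡ 3 (mod 59) ⇒ x ≡ 13101 (mod 255529).

13101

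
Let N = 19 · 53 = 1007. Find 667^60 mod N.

Mod 19: 667 ≡ 2; by Fermat, exponent reduces to 60 mod 18 = 6; 2^6 ≡ 7 (mod 19).
Mod 53: 667 ≡ 31; by Fermat, exponent reduces to 60 mod 52 = 8; 31^8 ≡ 16 (mod 53).
Combine by CRT: x ≡ 7 (mod 19), x ≡ 16 (mod 53) ⇒ x ≡ 387 (mod 1007).

387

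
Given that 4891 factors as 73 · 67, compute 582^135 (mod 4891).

Mod 73: 582 ≡ 71; by Fermat, exponent reduces to 135 mod 72 = 63; 71^63 ≡ 72 (mod 73).
Mod 67: 582 ≡ 46; by Fermat, exponent reduces to 135 mod 66 = 3; 46^3 ≡ 52 (mod 67).
Combine by CRT: x ≡ 72 (mod 73), x ≡ 52 (mod 67) ⇒ x ≡ 1459 (mod 4891).

1459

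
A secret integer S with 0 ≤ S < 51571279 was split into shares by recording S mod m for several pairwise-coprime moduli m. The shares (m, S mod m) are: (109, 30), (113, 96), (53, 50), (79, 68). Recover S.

From S ≡ 30 (mod 109) write S = 30 + 109t. Substituting into S ≡ 96 (mod 113) gives 109t ≡ 66 (mod 113), and since 109⁻¹ ≡ 28 (mod 113), t ≡ 40. Hence S ≡ 30 + 109·40 = 4390 (mod 12317).
From S ≡ 4390 (mod 12317) write S = 4390 + 12317t. Substituting into S ≡ 50 (mod 53) gives 12317t ≡ 6 (mod 53), and since 21⁻¹ ≡ 48 (mod 53), t ≡ 23. Hence S ≡ 4390 + 12317·23 = 287681 (mod 652801).
From S ≡ 287681 (mod 652801) write S = 287681 + 652801t. Substituting into S ≡ 68 (mod 79) gives 652801t ≡ 26 (mod 79), and since 24⁻¹ ≡ 56 (mod 79), t ≡ 34. Hence S ≡ 287681 + 652801·34 = 22482915 (mod 51571279).

22482915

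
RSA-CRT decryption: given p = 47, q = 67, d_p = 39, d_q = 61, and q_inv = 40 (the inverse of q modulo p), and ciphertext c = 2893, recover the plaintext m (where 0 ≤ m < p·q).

2289

m₁ = c^(d_p) mod p: c ≡ 26 (mod 47), and 26^39 mod 47 = 33.
m₂ = c^(d_q) mod q: c ≡ 12 (mod 67), and 12^61 mod 67 = 11.
h = q_inv·(m₁ − m₂) mod p = 40·(33 − 11) mod 47 = 34.
m = m₂ + h·q = 11 + 34·67 = 2289.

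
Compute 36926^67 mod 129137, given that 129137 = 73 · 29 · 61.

Mod 73: 36926 ≡ 61; 61^67 ≡ 38 (mod 73).
Mod 29: 36926 ≡ 9; by Fermat, exponent reduces to 67 mod 28 = 11; 9^11 ≡ 22 (mod 29).
Mod 61: 36926 ≡ 21; by Fermat, exponent reduces to 67 mod 60 = 7; 21^7 ≡ 40 (mod 61).
Combine by CRT: x ≡ 38 (mod 73), x ≡ 22 (mod 29), x ≡ 40 (mod 61) ⇒ x ≡ 52744 (mod 129137).

52744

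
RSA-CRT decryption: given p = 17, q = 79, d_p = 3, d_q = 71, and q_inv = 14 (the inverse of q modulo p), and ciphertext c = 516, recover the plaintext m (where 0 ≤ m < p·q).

1032

m₁ = c^(d_p) mod p: c ≡ 6 (mod 17), and 6^3 mod 17 = 12.
m₂ = c^(d_q) mod q: c ≡ 42 (mod 79), and 42^71 mod 79 = 5.
h = q_inv·(m₁ − m₂) mod p = 14·(12 − 5) mod 17 = 13.
m = m₂ + h·q = 5 + 13·79 = 1032.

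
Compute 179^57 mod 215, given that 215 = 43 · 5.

214

Mod 43: 179 ≡ 7; by Fermat, exponent reduces to 57 mod 42 = 15; 7^15 ≡ 42 (mod 43).
Mod 5: 179 ≡ 4; by Fermat, exponent reduces to 57 mod 4 = 1; 4^1 ≡ 4 (mod 5).
Combine by CRT: x ≡ 42 (mod 43), x ≡ 4 (mod 5) ⇒ x ≡ 214 (mod 215).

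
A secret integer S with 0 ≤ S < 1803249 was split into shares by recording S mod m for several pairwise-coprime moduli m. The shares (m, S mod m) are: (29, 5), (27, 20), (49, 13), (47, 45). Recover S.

From S ≡ 5 (mod 29) write S = 5 + 29t. Substituting into S ≡ 20 (mod 27) gives 29t ≡ 15 (mod 27), and since 2⁻¹ ≡ 14 (mod 27), t ≡ 21. Hence S ≡ 5 + 29·21 = 614 (mod 783).
From S ≡ 614 (mod 783) write S = 614 + 783t. Substituting into S ≡ 13 (mod 49) gives 783t ≡ 36 (mod 49), and since 48⁻¹ ≡ 48 (mod 49), t ≡ 13. Hence S ≡ 614 + 783·13 = 10793 (mod 38367).
From S ≡ 10793 (mod 38367) write S = 10793 + 38367t. Substituting into S ≡ 45 (mod 47) gives 38367t ≡ 15 (mod 47), and since 15⁻¹ ≡ 22 (mod 47), t ≡ 1. Hence S ≡ 10793 + 38367·1 = 49160 (mod 1803249).

49160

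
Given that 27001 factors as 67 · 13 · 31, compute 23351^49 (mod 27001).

4592

Mod 67: 23351 ≡ 35; 35^49 ≡ 36 (mod 67).
Mod 13: 23351 ≡ 3; by Fermat, exponent reduces to 49 mod 12 = 1; 3^1 ≡ 3 (mod 13).
Mod 31: 23351 ≡ 8; by Fermat, exponent reduces to 49 mod 30 = 19; 8^19 ≡ 4 (mod 31).
Combine by CRT: x ≡ 36 (mod 67), x ≡ 3 (mod 13), x ≡ 4 (mod 31) ⇒ x ≡ 4592 (mod 27001).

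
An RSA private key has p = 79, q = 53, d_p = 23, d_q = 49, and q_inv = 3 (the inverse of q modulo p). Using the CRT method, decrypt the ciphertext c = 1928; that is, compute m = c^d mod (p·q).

1837

m₁ = c^(d_p) mod p: c ≡ 32 (mod 79), and 32^23 mod 79 = 20.
m₂ = c^(d_q) mod q: c ≡ 20 (mod 53), and 20^49 mod 53 = 35.
h = q_inv·(m₁ − m₂) mod p = 3·(20 − 35) mod 79 = 34.
m = m₂ + h·q = 35 + 34·53 = 1837.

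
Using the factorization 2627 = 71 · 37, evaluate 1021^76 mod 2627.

Mod 71: 1021 ≡ 27; by Fermat, exponent reduces to 76 mod 70 = 6; 27^6 ≡ 43 (mod 71).
Mod 37: 1021 ≡ 22; by Fermat, exponent reduces to 76 mod 36 = 4; 22^4 ≡ 9 (mod 37).
Combine by CRT: x ≡ 43 (mod 71), x ≡ 9 (mod 37) ⇒ x ≡ 2599 (mod 2627).

2599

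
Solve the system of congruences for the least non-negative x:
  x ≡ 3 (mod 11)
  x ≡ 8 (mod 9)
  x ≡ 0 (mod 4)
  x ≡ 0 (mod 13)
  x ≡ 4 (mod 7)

The moduli are pairwise coprime; N = 11·9·4·13·7 = 36036.
N/11 = 3276; 3276 ≡ 9 (mod 11); 9·5 ≡ 1, so inverse 5.
N/9 = 4004; 4004 ≡ 8 (mod 9); 8·8 ≡ 1, so inverse 8.
N/4 = 9009; 9009 ≡ 1 (mod 4), inverse 1.
N/13 = 2772; 2772 ≡ 3 (mod 13); 3·9 ≡ 1, so inverse 9.
N/7 = 5148; 5148 ≡ 3 (mod 7); 3·5 ≡ 1, so inverse 5.
x ≡ 3·3276·5 + 8·4004·8 + 0·9009·1 + 0·2772·9 + 4·5148·5 = 408356.
408356 mod 36036 = 11960.

11960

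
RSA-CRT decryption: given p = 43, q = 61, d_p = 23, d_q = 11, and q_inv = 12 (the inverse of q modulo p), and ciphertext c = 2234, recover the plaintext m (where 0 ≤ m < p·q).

1853

m₁ = c^(d_p) mod p: c ≡ 41 (mod 43), and 41^23 mod 43 = 4.
m₂ = c^(d_q) mod q: c ≡ 38 (mod 61), and 38^11 mod 61 = 23.
h = q_inv·(m₁ − m₂) mod p = 12·(4 − 23) mod 43 = 30.
m = m₂ + h·q = 23 + 30·61 = 1853.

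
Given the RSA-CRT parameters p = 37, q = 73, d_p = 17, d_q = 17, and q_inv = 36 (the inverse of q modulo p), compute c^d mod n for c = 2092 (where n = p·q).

1060

m₁ = c^(d_p) mod p: c ≡ 20 (mod 37), and 20^17 mod 37 = 24.
m₂ = c^(d_q) mod q: c ≡ 48 (mod 73), and 48^17 mod 73 = 38.
h = q_inv·(m₁ − m₂) mod p = 36·(24 − 38) mod 37 = 14.
m = m₂ + h·q = 38 + 14·73 = 1060.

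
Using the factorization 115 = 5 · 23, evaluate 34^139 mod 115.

Mod 5: 34 ≡ 4; by Fermat, exponent reduces to 139 mod 4 = 3; 4^3 ≡ 4 (mod 5).
Mod 23: 34 ≡ 11; by Fermat, exponent reduces to 139 mod 22 = 7; 11^7 ≡ 7 (mod 23).
Combine by CRT: x ≡ 4 (mod 5), x ≡ 7 (mod 23) ⇒ x ≡ 99 (mod 115).

99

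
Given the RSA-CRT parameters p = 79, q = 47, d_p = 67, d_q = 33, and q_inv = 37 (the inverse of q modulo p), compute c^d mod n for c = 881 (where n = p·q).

m₁ = c^(d_p) mod p: c ≡ 12 (mod 79), and 12^67 mod 79 = 14.
m₂ = c^(d_q) mod q: c ≡ 35 (mod 47), and 35^33 mod 47 = 39.
h = q_inv·(m₁ − m₂) mod p = 37·(14 − 39) mod 79 = 23.
m = m₂ + h·q = 39 + 23·47 = 1120.

1120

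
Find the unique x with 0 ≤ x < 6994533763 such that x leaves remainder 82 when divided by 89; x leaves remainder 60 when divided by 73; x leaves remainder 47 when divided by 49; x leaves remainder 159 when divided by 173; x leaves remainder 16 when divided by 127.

2993586104

The moduli are pairwise coprime; N = 89·73·49·173·127 = 6994533763.
N/89 = 78590267; 78590267 ≡ 63 (mod 89); 63·65 ≡ 1, so inverse 65.
N/73 = 95815531; 95815531 ≡ 38 (mod 73); 38·25 ≡ 1, so inverse 25.
N/49 = 142745587; 142745587 ≡ 12 (mod 49); 12·45 ≡ 1, so inverse 45.
N/173 = 40430831; 40430831 ≡ 39 (mod 173); 39·71 ≡ 1, so inverse 71.
N/127 = 55075069; 55075069 ≡ 122 (mod 127); 122·76 ≡ 1, so inverse 76.
x ≡ 82·78590267·65 + 60·95815531·25 + 47·142745587·45 + 159·40430831·71 + 16·55075069·76 = 1387911271178.
1387911271178 mod 6994533763 = 2993586104.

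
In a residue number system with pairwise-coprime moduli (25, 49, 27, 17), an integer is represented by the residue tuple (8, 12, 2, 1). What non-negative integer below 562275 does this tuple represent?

100658

From x ≡ 8 (mod 25) write x = 8 + 25t. Substituting into x ≡ 12 (mod 49) gives 25t ≡ 4 (mod 49), and since 25⁻¹ ≡ 2 (mod 49), t ≡ 8. Hence x ≡ 8 + 25·8 = 208 (mod 1225).
From x ≡ 208 (mod 1225) write x = 208 + 1225t. Substituting into x ≡ 2 (mod 27) gives 1225t ≡ 10 (mod 27), and since 10⁻¹ ≡ 19 (mod 27), t ≡ 1. Hence x ≡ 208 + 1225·1 = 1433 (mod 33075).
From x ≡ 1433 (mod 33075) write x = 1433 + 33075t. Substituting into x ≡ 1 (mod 17) gives 33075t ≡ 13 (mod 17), and since 10⁻¹ ≡ 12 (mod 17), t ≡ 3. Hence x ≡ 1433 + 33075·3 = 100658 (mod 562275).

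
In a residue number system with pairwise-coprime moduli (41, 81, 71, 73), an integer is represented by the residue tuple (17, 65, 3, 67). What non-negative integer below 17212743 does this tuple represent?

7632290

The moduli are pairwise coprime; N = 41·81·71·73 = 17212743.
N/41 = 419823; 419823 ≡ 24 (mod 41); 24·12 ≡ 1, so inverse 12.
N/81 = 212503; 212503 ≡ 40 (mod 81); 40·79 ≡ 1, so inverse 79.
N/71 = 242433; 242433 ≡ 39 (mod 71); 39·51 ≡ 1, so inverse 51.
N/73 = 235791; 235791 ≡ 1 (mod 73), inverse 1.
x ≡ 17·419823·12 + 65·212503·79 + 3·242433·51 + 67·235791·1 = 1229737043.
1229737043 mod 17212743 = 7632290.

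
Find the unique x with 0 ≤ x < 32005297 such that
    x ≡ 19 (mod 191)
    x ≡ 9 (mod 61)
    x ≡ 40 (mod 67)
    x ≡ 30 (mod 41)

19250145

Combine the congruences pairwise.
From x ≡ 19 (mod 191) write x = 19 + 191t. Substituting into x ≡ 9 (mod 61) gives 191t ≡ 51 (mod 61), and since 8⁻¹ ≡ 23 (mod 61), t ≡ 14. Hence x ≡ 19 + 191·14 = 2693 (mod 11651).
From x ≡ 2693 (mod 11651) write x = 2693 + 11651t. Substituting into x ≡ 40 (mod 67) gives 11651t ≡ 27 (mod 67), and since 60⁻¹ ≡ 19 (mod 67), t ≡ 44. Hence x ≡ 2693 + 11651·44 = 515337 (mod 780617).
From x ≡ 515337 (mod 780617) write x = 515337 + 780617t. Substituting into x ≡ 30 (mod 41) gives 780617t ≡ 22 (mod 41), and since 18⁻¹ ≡ 16 (mod 41), t ≡ 24. Hence x ≡ 515337 + 780617·24 = 19250145 (mod 32005297).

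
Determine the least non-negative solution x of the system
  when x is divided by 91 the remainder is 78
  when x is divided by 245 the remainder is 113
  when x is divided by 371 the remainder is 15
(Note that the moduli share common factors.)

gcd(91, 245) = 7 and 7 | (113 − 78), so the pair is consistent; merging gives x ≡ 2808 (mod 3185), where 3185 = lcm(91, 245).
gcd(3185, 371) = 7 and 7 | (15 − 2808), so the pair is consistent; merging gives x ≡ 114283 (mod 168805), where 168805 = lcm(3185, 371).
The solution is unique modulo lcm(91, 245, 371) = 168805.

114283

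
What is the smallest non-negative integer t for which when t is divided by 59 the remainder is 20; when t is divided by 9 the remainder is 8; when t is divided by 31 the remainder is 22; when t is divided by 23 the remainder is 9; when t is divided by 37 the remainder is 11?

The moduli are pairwise coprime; N = 59·9·31·23·37 = 14008311.
N/59 = 237429; 237429 ≡ 13 (mod 59); 13·50 ≡ 1, so inverse 50.
N/9 = 1556479; 1556479 ≡ 1 (mod 9), inverse 1.
N/31 = 451881; 451881 ≡ 25 (mod 31); 25·5 ≡ 1, so inverse 5.
N/23 = 609057; 609057 ≡ 17 (mod 23); 17·19 ≡ 1, so inverse 19.
N/37 = 378603; 378603 ≡ 19 (mod 37); 19·2 ≡ 1, so inverse 2.
t ≡ 20·237429·50 + 8·1556479·1 + 22·451881·5 + 9·609057·19 + 11·378603·2 = 412065755.
412065755 mod 14008311 = 5824736.

5824736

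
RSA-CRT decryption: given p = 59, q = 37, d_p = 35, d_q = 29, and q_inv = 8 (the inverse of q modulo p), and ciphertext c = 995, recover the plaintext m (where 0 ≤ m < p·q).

m₁ = c^(d_p) mod p: c ≡ 51 (mod 59), and 51^35 mod 59 = 7.
m₂ = c^(d_q) mod q: c ≡ 33 (mod 37), and 33^29 mod 37 = 16.
h = q_inv·(m₁ − m₂) mod p = 8·(7 − 16) mod 59 = 46.
m = m₂ + h·q = 16 + 46·37 = 1718.

1718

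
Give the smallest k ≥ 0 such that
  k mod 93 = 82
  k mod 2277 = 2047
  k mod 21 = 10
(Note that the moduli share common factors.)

Combine the congruences pairwise.
gcd(93, 2277) = 3 and 3 | (2047 − 82), so the pair is consistent; merging gives k ≡ 20263 (mod 70587), where 70587 = lcm(93, 2277).
gcd(70587, 21) = 3 and 3 | (10 − 20263), so the pair is consistent; merging gives k ≡ 161437 (mod 494109), where 494109 = lcm(70587, 21).
The solution is unique modulo lcm(93, 2277, 21) = 494109.

161437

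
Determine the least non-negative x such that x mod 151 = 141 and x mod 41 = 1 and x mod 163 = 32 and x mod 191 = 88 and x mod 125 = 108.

Combine the congruences pairwise.
From x ≡ 141 (mod 151) write x = 141 + 151t. Substituting into x ≡ 1 (mod 41) gives 151t ≡ 24 (mod 41), and since 28⁻¹ ≡ 22 (mod 41), t ≡ 36. Hence x ≡ 141 + 151·36 = 5577 (mod 6191).
From x ≡ 5577 (mod 6191) write x = 5577 + 6191t. Substituting into x ≡ 32 (mod 163) gives 6191t ≡ 160 (mod 163), and since 160⁻¹ ≡ 54 (mod 163), t ≡ 1. Hence x ≡ 5577 + 6191·1 = 11768 (mod 1009133).
From x ≡ 11768 (mod 1009133) write x = 11768 + 1009133t. Substituting into x ≡ 88 (mod 191) gives 1009133t ≡ 162 (mod 191), and since 80⁻¹ ≡ 117 (mod 191), t ≡ 45. Hence x ≡ 11768 + 1009133·45 = 45422753 (mod 192744403).
From x ≡ 45422753 (mod 192744403) write x = 45422753 + 192744403t. Substituting into x ≡ 108 (mod 125) gives 192744403t ≡ 105 (mod 125), and since 28⁻¹ ≡ 67 (mod 125), t ≡ 35. Hence x ≡ 45422753 + 192744403·35 = 6791476858 (mod 24093050375).

6791476858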